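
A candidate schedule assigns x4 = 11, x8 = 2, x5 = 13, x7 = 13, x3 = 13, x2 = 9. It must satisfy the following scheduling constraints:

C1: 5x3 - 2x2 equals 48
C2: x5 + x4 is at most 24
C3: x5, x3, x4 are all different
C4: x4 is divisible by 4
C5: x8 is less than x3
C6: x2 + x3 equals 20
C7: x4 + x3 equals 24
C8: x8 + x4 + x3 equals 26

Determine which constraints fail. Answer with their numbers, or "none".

No — constraints 1, 3, 4, and 6 are not satisfied.

C1: 5x3 - 2x2 = 5(13) - 2(9) = 47, not 48 — fails.
C2: x5 + x4 = 13 + 11 = 24; 24 ≤ 24 — holds.
C3: x5 = x3 = 13, not all different — fails.
C4: 11 = 4*2 + 3, so 4 does not divide 11 — fails.
C5: x8 = 2, x3 = 13; 2 < 13 — holds.
C6: x2 + x3 = 9 + 13 = 22, not 20 — fails.
C7: x4 + x3 = 11 + 13 = 24 — holds.
C8: x8 + x4 + x3 = 2 + 11 + 13 = 26 — holds.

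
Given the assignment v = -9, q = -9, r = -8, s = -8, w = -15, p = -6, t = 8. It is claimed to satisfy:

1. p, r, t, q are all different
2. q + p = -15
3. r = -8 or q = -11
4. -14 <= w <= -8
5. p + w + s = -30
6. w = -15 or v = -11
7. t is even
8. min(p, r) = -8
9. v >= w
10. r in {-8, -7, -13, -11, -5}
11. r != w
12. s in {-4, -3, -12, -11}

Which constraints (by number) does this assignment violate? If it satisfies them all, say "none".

The assignment fails constraints 4, 5, 12.

1. values -6, -8, 8, -9 are pairwise distinct  ✓
2. q + p = -9 + (-6) = -15  ✓
3. r = -8 = -8 (first disjunct)  ✓
4. w = -15 is outside [-14, -8]  ✗
5. p + w + s = -6 + (-15) + (-8) = -29, not -30  ✗
6. w = -15 = -15 (first disjunct)  ✓
7. t = 8 is even  ✓
8. min(-6, -8) = -8  ✓
9. v = -9, w = -15; -9 ≥ -15  ✓
10. r = -8 is in {-8, -7, -13, -11, -5}  ✓
11. r = -8, w = -15; distinct  ✓
12. s = -8 is not in {-4, -3, -12, -11}  ✗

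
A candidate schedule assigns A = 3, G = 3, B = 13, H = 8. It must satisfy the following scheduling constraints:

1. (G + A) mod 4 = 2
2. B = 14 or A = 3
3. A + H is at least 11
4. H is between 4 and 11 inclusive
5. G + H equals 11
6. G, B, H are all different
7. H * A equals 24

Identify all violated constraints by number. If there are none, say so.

1. G + A = 6; 6 mod 4 = 2 — holds.
2. B = 13 ≠ 14, but A = 3 = 3 (second disjunct) — holds.
3. A + H = 3 + 8 = 11; 11 ≥ 11 — holds.
4. H = 8 lies in [4, 11] — holds.
5. G + H = 3 + 8 = 11 — holds.
6. values 3, 13, 8 are pairwise distinct — holds.
7. H * A = 8 * 3 = 24 — holds.

All constraints are satisfied.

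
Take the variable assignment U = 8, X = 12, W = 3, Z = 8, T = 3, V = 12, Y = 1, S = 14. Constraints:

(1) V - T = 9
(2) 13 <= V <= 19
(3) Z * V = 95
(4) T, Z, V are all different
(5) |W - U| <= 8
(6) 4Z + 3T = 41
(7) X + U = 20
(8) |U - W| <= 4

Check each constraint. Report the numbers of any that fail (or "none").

(1) V - T = 12 - 3 = 9 — holds.
(2) V = 12 is outside [13, 19] — does not hold.
(3) Z * V = 8 * 12 = 96, not 95 — does not hold.
(4) values 3, 8, 12 are pairwise distinct — holds.
(5) |3 - 8| = 5; 5 ≤ 8 — holds.
(6) 4Z + 3T = 4(8) + 3(3) = 41 — holds.
(7) X + U = 12 + 8 = 20 — holds.
(8) |8 - 3| = 5; 5 > 4, exceeds bound 4 — does not hold.

No — constraints 2, 3, and 8 are not satisfied.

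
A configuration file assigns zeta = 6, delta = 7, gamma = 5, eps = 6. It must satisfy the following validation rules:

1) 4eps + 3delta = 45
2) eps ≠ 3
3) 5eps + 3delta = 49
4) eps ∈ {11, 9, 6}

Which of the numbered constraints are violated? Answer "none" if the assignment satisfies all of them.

1) 4eps + 3delta = 4(6) + 3(7) = 45 — holds.
2) eps = 6, and 6 ≠ 3 — holds.
3) 5eps + 3delta = 5(6) + 3(7) = 51, not 49 — does not hold.
4) eps = 6 is in {11, 9, 6} — holds.

The assignment fails constraint 3.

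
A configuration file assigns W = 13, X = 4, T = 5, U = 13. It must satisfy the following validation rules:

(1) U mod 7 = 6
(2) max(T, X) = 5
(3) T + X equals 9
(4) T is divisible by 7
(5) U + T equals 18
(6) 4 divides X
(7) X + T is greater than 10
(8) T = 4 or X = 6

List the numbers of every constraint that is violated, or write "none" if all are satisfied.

(1) 13 mod 7 = 6 — satisfied.
(2) max(5, 4) = 5 — satisfied.
(3) T + X = 5 + 4 = 9 — satisfied.
(4) 5 = 7*0 + 5, so 7 does not divide 5 — violated.
(5) U + T = 13 + 5 = 18 — satisfied.
(6) 4 / 4 = 1, so 4 divides 4 — satisfied.
(7) X + T = 4 + 5 = 9; 9 ≤ 10, bound 10 not met — violated.
(8) T = 5 ≠ 4 and X = 4 ≠ 6; both disjuncts false — violated.

Constraints 4, 7, 8 do not hold.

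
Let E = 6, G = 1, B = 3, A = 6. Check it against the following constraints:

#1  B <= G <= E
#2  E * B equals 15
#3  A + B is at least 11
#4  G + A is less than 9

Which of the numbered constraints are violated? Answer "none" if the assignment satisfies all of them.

The assignment fails constraints 1, 2, and 3.

#1 values 3, 1, 6; B = 3 is not <= G = 1  fails
#2 E * B = 6 * 3 = 18, not 15  fails
#3 A + B = 6 + 3 = 9; 9 < 11, bound 11 not met  fails
#4 G + A = 1 + 6 = 7; 7 < 9  holds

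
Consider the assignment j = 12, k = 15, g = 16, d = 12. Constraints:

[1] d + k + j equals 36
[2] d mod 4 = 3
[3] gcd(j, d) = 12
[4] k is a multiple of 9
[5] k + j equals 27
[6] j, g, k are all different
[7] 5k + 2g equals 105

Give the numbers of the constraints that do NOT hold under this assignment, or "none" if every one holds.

[1] d + k + j = 12 + 15 + 12 = 39, not 36 — does not hold.
[2] 12 mod 4 = 0, not 3 — does not hold.
[3] gcd(12, 12) = 12 — holds.
[4] 15 = 9*1 + 6, so 9 does not divide 15 — does not hold.
[5] k + j = 15 + 12 = 27 — holds.
[6] values 12, 16, 15 are pairwise distinct — holds.
[7] 5k + 2g = 5(15) + 2(16) = 107, not 105 — does not hold.

Constraints 1, 2, 4, and 7 are violated.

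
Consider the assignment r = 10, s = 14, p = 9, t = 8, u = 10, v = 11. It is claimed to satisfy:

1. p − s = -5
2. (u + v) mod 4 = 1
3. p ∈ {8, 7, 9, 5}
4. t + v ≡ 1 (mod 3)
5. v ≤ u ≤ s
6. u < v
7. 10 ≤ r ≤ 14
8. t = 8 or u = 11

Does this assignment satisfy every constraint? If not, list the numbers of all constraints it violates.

1. p − s = 9 − 14 = -5 — OK.
2. u + v = 21; 21 mod 4 = 1 — OK.
3. p = 9 is in {8, 7, 9, 5} — OK.
4. t + v = 19; 19 mod 3 = 1 — OK.
5. values 11, 10, 14; v = 11 is not ≤ u = 10 — violated.
6. u = 10, v = 11; 10 < 11 — OK.
7. r = 10 lies in [10, 14] — OK.
8. t = 8 = 8 (first disjunct) — OK.

Constraint 5 is violated.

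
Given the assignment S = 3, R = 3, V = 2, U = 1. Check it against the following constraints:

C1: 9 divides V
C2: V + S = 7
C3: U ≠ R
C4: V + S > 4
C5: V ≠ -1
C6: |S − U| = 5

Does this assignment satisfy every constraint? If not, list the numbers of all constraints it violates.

The assignment fails constraints 1, 2, 6.

C1: 2 = 9×0 + 2, so 9 does not divide 2 — does not hold.
C2: V + S = 2 + 3 = 5, not 7 — does not hold.
C3: U = 1, R = 3; distinct — holds.
C4: V + S = 2 + 3 = 5; 5 > 4 — holds.
C5: V = 2, and 2 ≠ -1 — holds.
C6: |3 − 1| = 2, not 5 — does not hold.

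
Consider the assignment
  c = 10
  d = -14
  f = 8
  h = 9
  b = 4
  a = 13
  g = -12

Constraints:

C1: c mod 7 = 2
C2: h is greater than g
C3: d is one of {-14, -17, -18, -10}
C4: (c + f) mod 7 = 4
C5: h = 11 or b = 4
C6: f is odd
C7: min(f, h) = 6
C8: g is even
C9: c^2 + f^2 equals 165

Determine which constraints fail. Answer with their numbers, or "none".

The assignment fails constraints 1, 6, 7, 9.

C1: 10 mod 7 = 3, not 2 — fails.
C2: h = 9, g = -12; 9 > -12 — holds.
C3: d = -14 is in {-14, -17, -18, -10} — holds.
C4: c + f = 18; 18 mod 7 = 4 — holds.
C5: h = 9 ≠ 11, but b = 4 = 4 (second disjunct) — holds.
C6: f = 8 is even — fails.
C7: min(8, 9) = 8, not 6 — fails.
C8: g = -12 is even — holds.
C9: c^2 + f^2 = 10^2 + 8^2 = 100 + 64 = 164, not 165 — fails.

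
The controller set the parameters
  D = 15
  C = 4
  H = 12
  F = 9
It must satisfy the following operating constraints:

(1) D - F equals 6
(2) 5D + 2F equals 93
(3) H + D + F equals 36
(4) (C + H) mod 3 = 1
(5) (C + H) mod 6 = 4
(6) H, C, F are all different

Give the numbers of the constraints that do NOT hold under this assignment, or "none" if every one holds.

Yes — all constraints hold.

(1) D - F = 15 - 9 = 6 — holds.
(2) 5D + 2F = 5(15) + 2(9) = 93 — holds.
(3) H + D + F = 12 + 15 + 9 = 36 — holds.
(4) C + H = 16; 16 mod 3 = 1 — holds.
(5) C + H = 16; 16 mod 6 = 4 — holds.
(6) values 12, 4, 9 are pairwise distinct — holds.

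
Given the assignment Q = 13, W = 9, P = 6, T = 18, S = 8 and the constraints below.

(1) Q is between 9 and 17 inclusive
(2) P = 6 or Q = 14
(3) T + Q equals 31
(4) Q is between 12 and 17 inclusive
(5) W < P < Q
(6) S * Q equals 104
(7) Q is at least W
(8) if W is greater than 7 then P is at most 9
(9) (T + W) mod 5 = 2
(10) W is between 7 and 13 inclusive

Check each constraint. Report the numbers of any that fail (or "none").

(1) Q = 13 lies in [9, 17] — OK.
(2) P = 6 = 6 (first disjunct) — OK.
(3) T + Q = 18 + 13 = 31 — OK.
(4) Q = 13 lies in [12, 17] — OK.
(5) values 9, 6, 13; W = 9 is not < P = 6 — violated.
(6) S * Q = 8 * 13 = 104 — OK.
(7) Q = 13, W = 9; 13 ≥ 9 — OK.
(8) W = 9 > 7, so we need P ≤ 9; P = 6 ≤ 9 — OK.
(9) T + W = 27; 27 mod 5 = 2 — OK.
(10) W = 9 lies in [7, 13] — OK.

Violated: 5.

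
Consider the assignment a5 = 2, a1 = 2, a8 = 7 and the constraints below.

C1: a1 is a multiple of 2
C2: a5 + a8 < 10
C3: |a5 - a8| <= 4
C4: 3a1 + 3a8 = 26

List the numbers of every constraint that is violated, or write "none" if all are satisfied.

Constraints 3 and 4 are violated.

C1: 2 / 2 = 1, so 2 divides 2 — satisfied.
C2: a5 + a8 = 2 + 7 = 9; 9 < 10 — satisfied.
C3: |2 - 7| = 5; 5 > 4, exceeds bound 4 — violated.
C4: 3a1 + 3a8 = 3(2) + 3(7) = 27, not 26 — violated.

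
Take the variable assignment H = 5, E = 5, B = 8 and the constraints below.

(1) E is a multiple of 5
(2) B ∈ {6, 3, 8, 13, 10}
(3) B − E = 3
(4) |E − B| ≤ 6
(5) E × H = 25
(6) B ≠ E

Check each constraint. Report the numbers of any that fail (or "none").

No violations.

(1) 5 / 5 = 1, so 5 divides 5  holds
(2) B = 8 is in {6, 3, 8, 13, 10}  holds
(3) B − E = 8 − 5 = 3  holds
(4) |5 − 8| = 3; 3 ≤ 6  holds
(5) E × H = 5 × 5 = 25  holds
(6) B = 8, E = 5; distinct  holds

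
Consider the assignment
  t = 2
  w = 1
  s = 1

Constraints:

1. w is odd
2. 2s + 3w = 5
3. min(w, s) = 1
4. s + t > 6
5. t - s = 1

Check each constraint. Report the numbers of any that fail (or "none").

1. w = 1 is odd — holds.
2. 2s + 3w = 2(1) + 3(1) = 5 — holds.
3. min(1, 1) = 1 — holds.
4. s + t = 1 + 2 = 3; 3 ≤ 6, bound 6 not met — fails.
5. t - s = 2 - 1 = 1 — holds.

The assignment fails constraint 4.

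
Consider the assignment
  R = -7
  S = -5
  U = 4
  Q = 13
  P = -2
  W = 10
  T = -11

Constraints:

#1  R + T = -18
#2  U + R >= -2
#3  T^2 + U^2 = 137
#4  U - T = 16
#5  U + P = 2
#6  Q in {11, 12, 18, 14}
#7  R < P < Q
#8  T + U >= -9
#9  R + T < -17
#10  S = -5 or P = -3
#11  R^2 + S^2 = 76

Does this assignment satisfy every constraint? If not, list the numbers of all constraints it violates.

Constraints 2, 4, 6, 11 are violated.

#1 R + T = -7 + (-11) = -18 — satisfied.
#2 U + R = 4 + (-7) = -3; -3 < -2, bound -2 not met — violated.
#3 T^2 + U^2 = (-11)^2 + 4^2 = 121 + 16 = 137 — satisfied.
#4 U - T = 4 - (-11) = 15, not 16 — violated.
#5 U + P = 4 + (-2) = 2 — satisfied.
#6 Q = 13 is not in {11, 12, 18, 14} — violated.
#7 values -7 < -2 < 13 — satisfied.
#8 T + U = -11 + 4 = -7; -7 ≥ -9 — satisfied.
#9 R + T = -7 + (-11) = -18; -18 < -17 — satisfied.
#10 S = -5 = -5 (first disjunct) — satisfied.
#11 R^2 + S^2 = (-7)^2 + (-5)^2 = 49 + 25 = 74, not 76 — violated.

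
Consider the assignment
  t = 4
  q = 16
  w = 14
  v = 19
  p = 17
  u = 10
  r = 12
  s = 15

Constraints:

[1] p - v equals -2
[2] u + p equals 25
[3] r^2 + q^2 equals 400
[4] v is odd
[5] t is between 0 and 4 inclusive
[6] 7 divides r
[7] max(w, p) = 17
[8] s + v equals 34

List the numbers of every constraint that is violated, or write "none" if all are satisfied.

[1] p - v = 17 - 19 = -2 — holds.
[2] u + p = 10 + 17 = 27, not 25 — does not hold.
[3] r^2 + q^2 = 12^2 + 16^2 = 144 + 256 = 400 — holds.
[4] v = 19 is odd — holds.
[5] t = 4 lies in [0, 4] — holds.
[6] 12 = 7*1 + 5, so 7 does not divide 12 — does not hold.
[7] max(14, 17) = 17 — holds.
[8] s + v = 15 + 19 = 34 — holds.

The assignment fails constraints 2 and 6.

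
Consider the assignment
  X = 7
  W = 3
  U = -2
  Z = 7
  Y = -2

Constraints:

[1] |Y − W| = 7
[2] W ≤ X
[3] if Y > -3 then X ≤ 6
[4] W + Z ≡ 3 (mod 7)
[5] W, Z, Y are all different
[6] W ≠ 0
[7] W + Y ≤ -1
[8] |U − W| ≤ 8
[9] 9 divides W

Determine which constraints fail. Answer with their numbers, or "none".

[1] |-2 − 3| = 5, not 7 — violated.
[2] W = 3, X = 7; 3 ≤ 7 — OK.
[3] Y = -2 > -3, so we need X ≤ 6; but X = 7 > 6 — violated.
[4] W + Z = 10; 10 mod 7 = 3 — OK.
[5] values 3, 7, -2 are pairwise distinct — OK.
[6] W = 3, and 3 ≠ 0 — OK.
[7] W + Y = 3 + (-2) = 1; 1 > -1, bound -1 not met — violated.
[8] |-2 − 3| = 5; 5 ≤ 8 — OK.
[9] 3 = 9×0 + 3, so 9 does not divide 3 — violated.

No — constraints 1, 3, 7, and 9 are not satisfied.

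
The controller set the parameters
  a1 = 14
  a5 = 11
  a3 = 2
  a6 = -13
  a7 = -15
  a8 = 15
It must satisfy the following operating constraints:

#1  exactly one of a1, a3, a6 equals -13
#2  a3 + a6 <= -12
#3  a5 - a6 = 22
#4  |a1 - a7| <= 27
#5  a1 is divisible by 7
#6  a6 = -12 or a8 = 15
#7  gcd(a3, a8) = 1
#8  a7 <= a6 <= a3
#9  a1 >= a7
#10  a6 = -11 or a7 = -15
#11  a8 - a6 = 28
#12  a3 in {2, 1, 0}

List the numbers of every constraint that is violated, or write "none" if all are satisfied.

Constraints 2, 3, 4 are violated.

#1 a1=14, a3=2, a6=-13; 1 of them equals -13  ✔
#2 a3 + a6 = 2 + (-13) = -11; -11 > -12, bound -12 not met  ✘
#3 a5 - a6 = 11 - (-13) = 24, not 22  ✘
#4 |14 - (-15)| = 29; 29 > 27, exceeds bound 27  ✘
#5 14 / 7 = 2, so 7 divides 14  ✔
#6 a6 = -13 ≠ -12, but a8 = 15 = 15 (second disjunct)  ✔
#7 gcd(2, 15) = 1  ✔
#8 values -15 <= -13 <= 2  ✔
#9 a1 = 14, a7 = -15; 14 ≥ -15  ✔
#10 a6 = -13 ≠ -11, but a7 = -15 = -15 (second disjunct)  ✔
#11 a8 - a6 = 15 - (-13) = 28  ✔
#12 a3 = 2 is in {2, 1, 0}  ✔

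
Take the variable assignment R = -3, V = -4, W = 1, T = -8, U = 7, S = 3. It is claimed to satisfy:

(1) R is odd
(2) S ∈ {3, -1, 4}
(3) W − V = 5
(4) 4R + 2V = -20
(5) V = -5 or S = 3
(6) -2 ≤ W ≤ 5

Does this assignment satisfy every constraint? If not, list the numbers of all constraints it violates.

None — every constraint holds.

(1) R = -3 is odd  holds
(2) S = 3 is in {3, -1, 4}  holds
(3) W − V = 1 − (-4) = 5  holds
(4) 4R + 2V = 4(-3) + 2(-4) = -20  holds
(5) V = -4 ≠ -5, but S = 3 = 3 (second disjunct)  holds
(6) W = 1 lies in [-2, 5]  holds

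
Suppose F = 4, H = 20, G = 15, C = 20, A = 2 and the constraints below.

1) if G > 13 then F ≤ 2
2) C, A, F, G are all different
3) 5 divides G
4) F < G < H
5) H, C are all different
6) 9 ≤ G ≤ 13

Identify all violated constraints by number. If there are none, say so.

1) G = 15 > 13, so we need F ≤ 2; but F = 4 > 2  FAIL
2) values 20, 2, 4, 15 are pairwise distinct  OK
3) 15 / 5 = 3, so 5 divides 15  OK
4) values 4 < 15 < 20  OK
5) H = C = 20, not all different  FAIL
6) G = 15 is outside [9, 13]  FAIL

Violated: 1, 5, and 6.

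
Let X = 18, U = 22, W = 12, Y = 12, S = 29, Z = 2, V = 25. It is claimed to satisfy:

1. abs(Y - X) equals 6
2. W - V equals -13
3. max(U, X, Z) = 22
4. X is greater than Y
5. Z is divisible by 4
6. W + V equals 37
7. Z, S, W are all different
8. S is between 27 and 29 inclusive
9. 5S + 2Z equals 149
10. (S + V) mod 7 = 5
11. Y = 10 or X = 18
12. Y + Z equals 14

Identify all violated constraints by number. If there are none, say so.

The assignment fails constraint 5.

1. abs(12 - 18) = 6 — OK.
2. W - V = 12 - 25 = -13 — OK.
3. max(22, 18, 2) = 22 — OK.
4. X = 18, Y = 12; 18 > 12 — OK.
5. 2 = 4*0 + 2, so 4 does not divide 2 — violated.
6. W + V = 12 + 25 = 37 — OK.
7. values 2, 29, 12 are pairwise distinct — OK.
8. S = 29 lies in [27, 29] — OK.
9. 5S + 2Z = 5(29) + 2(2) = 149 — OK.
10. S + V = 54; 54 mod 7 = 5 — OK.
11. Y = 12 ≠ 10, but X = 18 = 18 (second disjunct) — OK.
12. Y + Z = 12 + 2 = 14 — OK.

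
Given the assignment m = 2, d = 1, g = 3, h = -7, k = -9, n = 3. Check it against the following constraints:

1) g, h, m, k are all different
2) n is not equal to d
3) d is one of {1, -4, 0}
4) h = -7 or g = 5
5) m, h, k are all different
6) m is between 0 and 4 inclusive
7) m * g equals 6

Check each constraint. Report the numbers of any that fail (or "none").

1) values 3, -7, 2, -9 are pairwise distinct — OK.
2) n = 3, d = 1; distinct — OK.
3) d = 1 is in {1, -4, 0} — OK.
4) h = -7 = -7 (first disjunct) — OK.
5) values 2, -7, -9 are pairwise distinct — OK.
6) m = 2 lies in [0, 4] — OK.
7) m * g = 2 * 3 = 6 — OK.

No violations.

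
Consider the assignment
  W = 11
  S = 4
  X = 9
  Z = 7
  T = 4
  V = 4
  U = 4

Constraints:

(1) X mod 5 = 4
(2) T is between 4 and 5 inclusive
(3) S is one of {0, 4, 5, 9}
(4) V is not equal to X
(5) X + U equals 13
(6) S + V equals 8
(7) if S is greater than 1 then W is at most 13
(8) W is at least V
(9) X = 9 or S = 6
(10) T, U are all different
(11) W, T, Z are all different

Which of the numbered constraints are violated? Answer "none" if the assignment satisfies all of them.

Violated: 10.

(1) 9 mod 5 = 4 — OK.
(2) T = 4 lies in [4, 5] — OK.
(3) S = 4 is in {0, 4, 5, 9} — OK.
(4) V = 4, X = 9; distinct — OK.
(5) X + U = 9 + 4 = 13 — OK.
(6) S + V = 4 + 4 = 8 — OK.
(7) S = 4 > 1, so we need W ≤ 13; W = 11 ≤ 13 — OK.
(8) W = 11, V = 4; 11 ≥ 4 — OK.
(9) X = 9 = 9 (first disjunct) — OK.
(10) T = U = 4, not all different — violated.
(11) values 11, 4, 7 are pairwise distinct — OK.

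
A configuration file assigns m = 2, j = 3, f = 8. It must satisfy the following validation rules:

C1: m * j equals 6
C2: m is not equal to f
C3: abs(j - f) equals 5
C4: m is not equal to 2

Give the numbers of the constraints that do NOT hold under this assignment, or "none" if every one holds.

C1: m * j = 2 * 3 = 6  true
C2: m = 2, f = 8; distinct  true
C3: abs(3 - 8) = 5  true
C4: m = 2, but 2 is required to differ  false

Constraint 4 does not hold.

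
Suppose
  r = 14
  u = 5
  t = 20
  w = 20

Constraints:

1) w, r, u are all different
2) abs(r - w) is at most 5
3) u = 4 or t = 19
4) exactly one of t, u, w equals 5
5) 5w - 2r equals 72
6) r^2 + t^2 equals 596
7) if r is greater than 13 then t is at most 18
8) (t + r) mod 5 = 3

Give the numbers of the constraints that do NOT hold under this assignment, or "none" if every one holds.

1) values 20, 14, 5 are pairwise distinct — satisfied.
2) abs(14 - 20) = 6; 6 > 5, exceeds bound 5 — violated.
3) u = 5 ≠ 4 and t = 20 ≠ 19; both disjuncts false — violated.
4) t=20, u=5, w=20; 1 of them equals 5 — satisfied.
5) 5w - 2r = 5(20) - 2(14) = 72 — satisfied.
6) r^2 + t^2 = 14^2 + 20^2 = 196 + 400 = 596 — satisfied.
7) r = 14 > 13, so we need t ≤ 18; but t = 20 > 18 — violated.
8) t + r = 34; 34 mod 5 = 4, not 3 — violated.

Violated: 2, 3, 7, and 8.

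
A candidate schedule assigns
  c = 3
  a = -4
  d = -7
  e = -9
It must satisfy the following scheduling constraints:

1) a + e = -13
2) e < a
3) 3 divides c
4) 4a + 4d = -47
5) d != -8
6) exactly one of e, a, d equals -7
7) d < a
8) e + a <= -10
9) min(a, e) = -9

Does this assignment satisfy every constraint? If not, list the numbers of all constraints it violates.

Constraint 4 does not hold.

1) a + e = -4 + (-9) = -13  holds
2) e = -9, a = -4; -9 < -4  holds
3) 3 / 3 = 1, so 3 divides 3  holds
4) 4a + 4d = 4(-4) + 4(-7) = -44, not -47  fails
5) d = -7, and -7 ≠ -8  holds
6) e=-9, a=-4, d=-7; 1 of them equals -7  holds
7) d = -7, a = -4; -7 < -4  holds
8) e + a = -9 + (-4) = -13; -13 ≤ -10  holds
9) min(-4, -9) = -9  holds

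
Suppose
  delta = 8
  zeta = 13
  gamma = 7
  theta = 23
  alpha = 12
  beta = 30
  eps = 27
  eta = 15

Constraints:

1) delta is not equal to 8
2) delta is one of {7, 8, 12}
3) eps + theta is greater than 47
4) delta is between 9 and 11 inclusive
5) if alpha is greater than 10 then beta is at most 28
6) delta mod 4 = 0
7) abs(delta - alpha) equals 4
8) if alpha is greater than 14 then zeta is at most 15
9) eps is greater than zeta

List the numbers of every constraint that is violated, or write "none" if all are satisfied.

1) delta = 8, but 8 is required to differ  no
2) delta = 8 is in {7, 8, 12}  yes
3) eps + theta = 27 + 23 = 50; 50 > 47  yes
4) delta = 8 is outside [9, 11]  no
5) alpha = 12 > 10, so we need beta ≤ 28; but beta = 30 > 28  no
6) 8 mod 4 = 0  yes
7) abs(8 - 12) = 4  yes
8) alpha = 12, not > 14; antecedent false, conditional vacuously true  yes
9) eps = 27, zeta = 13; 27 > 13  yes

Violated: 1, 4, and 5.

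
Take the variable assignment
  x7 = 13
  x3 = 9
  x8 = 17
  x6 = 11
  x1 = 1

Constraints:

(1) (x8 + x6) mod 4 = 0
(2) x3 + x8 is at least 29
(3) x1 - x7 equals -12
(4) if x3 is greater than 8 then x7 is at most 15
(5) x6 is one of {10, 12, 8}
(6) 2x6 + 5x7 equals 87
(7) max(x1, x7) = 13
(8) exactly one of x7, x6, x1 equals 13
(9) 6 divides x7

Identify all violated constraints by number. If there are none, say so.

(1) x8 + x6 = 28; 28 mod 4 = 0 — OK.
(2) x3 + x8 = 9 + 17 = 26; 26 < 29, bound 29 not met — violated.
(3) x1 - x7 = 1 - 13 = -12 — OK.
(4) x3 = 9 > 8, so we need x7 ≤ 15; x7 = 13 ≤ 15 — OK.
(5) x6 = 11 is not in {10, 12, 8} — violated.
(6) 2x6 + 5x7 = 2(11) + 5(13) = 87 — OK.
(7) max(1, 13) = 13 — OK.
(8) x7=13, x6=11, x1=1; 1 of them equals 13 — OK.
(9) 13 = 6*2 + 1, so 6 does not divide 13 — violated.

Violated: 2, 5, and 9.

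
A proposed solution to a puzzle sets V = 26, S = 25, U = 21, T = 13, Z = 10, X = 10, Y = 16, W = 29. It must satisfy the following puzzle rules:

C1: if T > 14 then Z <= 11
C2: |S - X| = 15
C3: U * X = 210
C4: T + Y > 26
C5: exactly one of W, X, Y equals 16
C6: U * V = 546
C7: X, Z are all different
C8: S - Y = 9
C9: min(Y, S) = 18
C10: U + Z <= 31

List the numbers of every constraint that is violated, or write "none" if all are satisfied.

C1: T = 13, not > 14; antecedent false, conditional vacuously true  OK
C2: |25 - 10| = 15  OK
C3: U * X = 21 * 10 = 210  OK
C4: T + Y = 13 + 16 = 29; 29 > 26  OK
C5: W=29, X=10, Y=16; 1 of them equals 16  OK
C6: U * V = 21 * 26 = 546  OK
C7: X = Z = 10, not all different  FAIL
C8: S - Y = 25 - 16 = 9  OK
C9: min(16, 25) = 16, not 18  FAIL
C10: U + Z = 21 + 10 = 31; 31 ≤ 31  OK

The assignment fails constraints 7 and 9.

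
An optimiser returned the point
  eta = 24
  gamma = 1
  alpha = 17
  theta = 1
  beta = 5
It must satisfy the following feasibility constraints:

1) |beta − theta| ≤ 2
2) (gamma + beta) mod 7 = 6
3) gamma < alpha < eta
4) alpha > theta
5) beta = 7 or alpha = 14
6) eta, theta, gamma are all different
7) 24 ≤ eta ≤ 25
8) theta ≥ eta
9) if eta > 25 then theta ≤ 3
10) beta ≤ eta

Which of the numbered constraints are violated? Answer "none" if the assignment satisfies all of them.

Violated: 1, 5, 6, and 8.

1) |5 − 1| = 4; 4 > 2, exceeds bound 2 — fails.
2) gamma + beta = 6; 6 mod 7 = 6 — holds.
3) values 1 < 17 < 24 — holds.
4) alpha = 17, theta = 1; 17 > 1 — holds.
5) beta = 5 ≠ 7 and alpha = 17 ≠ 14; both disjuncts false — fails.
6) theta = gamma = 1, not all different — fails.
7) eta = 24 lies in [24, 25] — holds.
8) theta = 1, eta = 24; 1 < 24 (want ≥) — fails.
9) eta = 24, not > 25; antecedent false, conditional vacuously true — holds.
10) beta = 5, eta = 24; 5 ≤ 24 — holds.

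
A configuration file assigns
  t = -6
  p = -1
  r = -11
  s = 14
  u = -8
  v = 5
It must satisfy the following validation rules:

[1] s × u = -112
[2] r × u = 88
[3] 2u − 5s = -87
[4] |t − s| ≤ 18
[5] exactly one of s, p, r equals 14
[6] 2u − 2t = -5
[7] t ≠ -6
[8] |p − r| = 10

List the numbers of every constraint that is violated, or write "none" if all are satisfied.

[1] s × u = 14 × (-8) = -112 — satisfied.
[2] r × u = -11 × (-8) = 88 — satisfied.
[3] 2u − 5s = 2(-8) − 5(14) = -86, not -87 — violated.
[4] |-6 − 14| = 20; 20 > 18, exceeds bound 18 — violated.
[5] s=14, p=-1, r=-11; 1 of them equals 14 — satisfied.
[6] 2u − 2t = 2(-8) − 2(-6) = -4, not -5 — violated.
[7] t = -6, but -6 is required to differ — violated.
[8] |-1 − (-11)| = 10 — satisfied.

The assignment fails constraints 3, 4, 6, 7.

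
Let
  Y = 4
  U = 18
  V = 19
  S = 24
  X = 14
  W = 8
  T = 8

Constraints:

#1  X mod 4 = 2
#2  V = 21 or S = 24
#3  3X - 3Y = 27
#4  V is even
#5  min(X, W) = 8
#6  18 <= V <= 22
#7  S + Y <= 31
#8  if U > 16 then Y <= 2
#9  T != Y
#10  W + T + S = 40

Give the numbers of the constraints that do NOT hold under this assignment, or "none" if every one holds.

No — constraints 3, 4, and 8 are not satisfied.

#1 14 mod 4 = 2 — satisfied.
#2 V = 19 ≠ 21, but S = 24 = 24 (second disjunct) — satisfied.
#3 3X - 3Y = 3(14) - 3(4) = 30, not 27 — violated.
#4 V = 19 is odd — violated.
#5 min(14, 8) = 8 — satisfied.
#6 V = 19 lies in [18, 22] — satisfied.
#7 S + Y = 24 + 4 = 28; 28 ≤ 31 — satisfied.
#8 U = 18 > 16, so we need Y ≤ 2; but Y = 4 > 2 — violated.
#9 T = 8, Y = 4; distinct — satisfied.
#10 W + T + S = 8 + 8 + 24 = 40 — satisfied.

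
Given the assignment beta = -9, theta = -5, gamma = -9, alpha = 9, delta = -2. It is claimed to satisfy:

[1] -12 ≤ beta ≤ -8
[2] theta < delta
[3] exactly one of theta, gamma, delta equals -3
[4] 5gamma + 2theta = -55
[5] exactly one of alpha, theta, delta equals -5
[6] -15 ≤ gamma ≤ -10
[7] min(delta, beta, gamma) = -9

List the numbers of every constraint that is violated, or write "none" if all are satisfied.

[1] beta = -9 lies in [-12, -8] — satisfied.
[2] theta = -5, delta = -2; -5 < -2 — satisfied.
[3] theta=-5, gamma=-9, delta=-2; 0 of them equal -3, not exactly one — violated.
[4] 5gamma + 2theta = 5(-9) + 2(-5) = -55 — satisfied.
[5] alpha=9, theta=-5, delta=-2; 1 of them equals -5 — satisfied.
[6] gamma = -9 is outside [-15, -10] — violated.
[7] min(-2, -9, -9) = -9 — satisfied.

The assignment fails constraints 3, 6.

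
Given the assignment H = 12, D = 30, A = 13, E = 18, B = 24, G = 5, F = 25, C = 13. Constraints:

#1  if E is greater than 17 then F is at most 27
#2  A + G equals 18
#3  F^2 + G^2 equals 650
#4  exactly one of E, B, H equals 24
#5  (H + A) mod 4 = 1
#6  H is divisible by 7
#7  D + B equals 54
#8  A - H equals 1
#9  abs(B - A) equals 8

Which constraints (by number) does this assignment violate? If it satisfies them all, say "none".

Constraints 6 and 9 are violated.

#1 E = 18 > 17, so we need F ≤ 27; F = 25 ≤ 27  ✓
#2 A + G = 13 + 5 = 18  ✓
#3 F^2 + G^2 = 25^2 + 5^2 = 625 + 25 = 650  ✓
#4 E=18, B=24, H=12; 1 of them equals 24  ✓
#5 H + A = 25; 25 mod 4 = 1  ✓
#6 12 = 7*1 + 5, so 7 does not divide 12  ✗
#7 D + B = 30 + 24 = 54  ✓
#8 A - H = 13 - 12 = 1  ✓
#9 abs(24 - 13) = 11, not 8  ✗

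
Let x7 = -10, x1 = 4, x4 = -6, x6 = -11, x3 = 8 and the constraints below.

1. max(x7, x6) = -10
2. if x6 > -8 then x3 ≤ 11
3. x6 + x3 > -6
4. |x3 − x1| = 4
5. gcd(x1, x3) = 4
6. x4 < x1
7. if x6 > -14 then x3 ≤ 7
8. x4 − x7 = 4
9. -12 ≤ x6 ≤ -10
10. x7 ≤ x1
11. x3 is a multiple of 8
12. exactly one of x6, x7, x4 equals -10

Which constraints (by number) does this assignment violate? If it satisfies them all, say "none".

Constraint 7 is violated.

1. max(-10, -11) = -10  true
2. x6 = -11, not > -8; antecedent false, conditional vacuously true  true
3. x6 + x3 = -11 + 8 = -3; -3 > -6  true
4. |8 − 4| = 4  true
5. gcd(4, 8) = 4  true
6. x4 = -6, x1 = 4; -6 < 4  true
7. x6 = -11 > -14, so we need x3 ≤ 7; but x3 = 8 > 7  false
8. x4 − x7 = -6 − (-10) = 4  true
9. x6 = -11 lies in [-12, -10]  true
10. x7 = -10, x1 = 4; -10 ≤ 4  true
11. 8 / 8 = 1, so 8 divides 8  true
12. x6=-11, x7=-10, x4=-6; 1 of them equals -10  true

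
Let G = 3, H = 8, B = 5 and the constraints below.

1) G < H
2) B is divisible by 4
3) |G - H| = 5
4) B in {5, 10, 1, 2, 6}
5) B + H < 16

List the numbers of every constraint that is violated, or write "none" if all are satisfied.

1) G = 3, H = 8; 3 < 8 — OK.
2) 5 = 4*1 + 1, so 4 does not divide 5 — violated.
3) |3 - 8| = 5 — OK.
4) B = 5 is in {5, 10, 1, 2, 6} — OK.
5) B + H = 5 + 8 = 13; 13 < 16 — OK.

The assignment fails constraint 2.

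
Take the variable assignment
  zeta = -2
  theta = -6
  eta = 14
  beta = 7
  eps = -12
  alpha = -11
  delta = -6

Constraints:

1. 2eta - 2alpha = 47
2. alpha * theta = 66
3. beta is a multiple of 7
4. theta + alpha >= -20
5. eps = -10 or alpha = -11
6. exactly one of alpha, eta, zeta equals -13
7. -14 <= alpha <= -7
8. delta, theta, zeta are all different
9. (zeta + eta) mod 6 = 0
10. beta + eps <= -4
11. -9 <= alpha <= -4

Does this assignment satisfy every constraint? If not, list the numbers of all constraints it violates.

Violated: 1, 6, 8, 11.

1. 2eta - 2alpha = 2(14) - 2(-11) = 50, not 47 — fails.
2. alpha * theta = -11 * (-6) = 66 — holds.
3. 7 / 7 = 1, so 7 divides 7 — holds.
4. theta + alpha = -6 + (-11) = -17; -17 ≥ -20 — holds.
5. eps = -12 ≠ -10, but alpha = -11 = -11 (second disjunct) — holds.
6. alpha=-11, eta=14, zeta=-2; 0 of them equal -13, not exactly one — fails.
7. alpha = -11 lies in [-14, -7] — holds.
8. delta = theta = -6, not all different — fails.
9. zeta + eta = 12; 12 mod 6 = 0 — holds.
10. beta + eps = 7 + (-12) = -5; -5 ≤ -4 — holds.
11. alpha = -11 is outside [-9, -4] — fails.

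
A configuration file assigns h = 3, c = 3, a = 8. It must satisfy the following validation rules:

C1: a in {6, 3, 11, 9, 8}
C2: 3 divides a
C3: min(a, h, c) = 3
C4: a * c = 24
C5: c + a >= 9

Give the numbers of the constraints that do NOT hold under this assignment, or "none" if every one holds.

C1: a = 8 is in {6, 3, 11, 9, 8}  ✓
C2: 8 = 3*2 + 2, so 3 does not divide 8  ✗
C3: min(8, 3, 3) = 3  ✓
C4: a * c = 8 * 3 = 24  ✓
C5: c + a = 3 + 8 = 11; 11 ≥ 9  ✓

Constraint 2 is violated.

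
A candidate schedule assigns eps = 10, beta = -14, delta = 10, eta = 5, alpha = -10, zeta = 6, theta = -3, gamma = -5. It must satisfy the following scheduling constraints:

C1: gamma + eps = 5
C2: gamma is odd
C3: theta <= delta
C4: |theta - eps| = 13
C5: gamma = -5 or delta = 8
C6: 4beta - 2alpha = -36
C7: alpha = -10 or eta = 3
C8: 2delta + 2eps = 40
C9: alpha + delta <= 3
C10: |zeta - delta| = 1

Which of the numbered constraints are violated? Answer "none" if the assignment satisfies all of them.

C1: gamma + eps = -5 + 10 = 5 — OK.
C2: gamma = -5 is odd — OK.
C3: theta = -3, delta = 10; -3 ≤ 10 — OK.
C4: |-3 - 10| = 13 — OK.
C5: gamma = -5 = -5 (first disjunct) — OK.
C6: 4beta - 2alpha = 4(-14) - 2(-10) = -36 — OK.
C7: alpha = -10 = -10 (first disjunct) — OK.
C8: 2delta + 2eps = 2(10) + 2(10) = 40 — OK.
C9: alpha + delta = -10 + 10 = 0; 0 ≤ 3 — OK.
C10: |6 - 10| = 4, not 1 — violated.

Constraint 10 does not hold.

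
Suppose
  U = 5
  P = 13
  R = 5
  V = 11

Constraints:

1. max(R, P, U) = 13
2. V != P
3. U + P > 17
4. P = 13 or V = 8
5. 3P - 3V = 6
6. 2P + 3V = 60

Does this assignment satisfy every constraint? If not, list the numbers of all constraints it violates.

1. max(5, 13, 5) = 13  holds
2. V = 11, P = 13; distinct  holds
3. U + P = 5 + 13 = 18; 18 > 17  holds
4. P = 13 = 13 (first disjunct)  holds
5. 3P - 3V = 3(13) - 3(11) = 6  holds
6. 2P + 3V = 2(13) + 3(11) = 59, not 60  fails

The assignment fails constraint 6.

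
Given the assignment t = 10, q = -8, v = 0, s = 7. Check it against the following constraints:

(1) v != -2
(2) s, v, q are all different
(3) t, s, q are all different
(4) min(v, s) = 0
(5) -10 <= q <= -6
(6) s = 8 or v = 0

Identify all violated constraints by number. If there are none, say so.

(1) v = 0, and 0 ≠ -2  holds
(2) values 7, 0, -8 are pairwise distinct  holds
(3) values 10, 7, -8 are pairwise distinct  holds
(4) min(0, 7) = 0  holds
(5) q = -8 lies in [-10, -6]  holds
(6) s = 7 ≠ 8, but v = 0 = 0 (second disjunct)  holds

The assignment satisfies every constraint.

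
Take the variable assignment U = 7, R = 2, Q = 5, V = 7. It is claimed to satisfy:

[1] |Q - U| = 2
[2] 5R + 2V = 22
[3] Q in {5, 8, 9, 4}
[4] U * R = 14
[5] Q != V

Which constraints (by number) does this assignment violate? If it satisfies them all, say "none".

[1] |5 - 7| = 2 — holds.
[2] 5R + 2V = 5(2) + 2(7) = 24, not 22 — fails.
[3] Q = 5 is in {5, 8, 9, 4} — holds.
[4] U * R = 7 * 2 = 14 — holds.
[5] Q = 5, V = 7; distinct — holds.

The assignment fails constraint 2.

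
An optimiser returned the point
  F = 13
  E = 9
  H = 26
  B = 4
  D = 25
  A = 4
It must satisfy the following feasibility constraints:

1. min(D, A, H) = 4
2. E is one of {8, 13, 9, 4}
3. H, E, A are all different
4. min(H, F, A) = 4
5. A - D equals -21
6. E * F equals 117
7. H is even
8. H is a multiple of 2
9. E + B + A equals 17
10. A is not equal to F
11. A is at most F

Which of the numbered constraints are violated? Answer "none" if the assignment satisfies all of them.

No violations.

1. min(25, 4, 26) = 4 — holds.
2. E = 9 is in {8, 13, 9, 4} — holds.
3. values 26, 9, 4 are pairwise distinct — holds.
4. min(26, 13, 4) = 4 — holds.
5. A - D = 4 - 25 = -21 — holds.
6. E * F = 9 * 13 = 117 — holds.
7. H = 26 is even — holds.
8. 26 / 2 = 13, so 2 divides 26 — holds.
9. E + B + A = 9 + 4 + 4 = 17 — holds.
10. A = 4, F = 13; distinct — holds.
11. A = 4, F = 13; 4 ≤ 13 — holds.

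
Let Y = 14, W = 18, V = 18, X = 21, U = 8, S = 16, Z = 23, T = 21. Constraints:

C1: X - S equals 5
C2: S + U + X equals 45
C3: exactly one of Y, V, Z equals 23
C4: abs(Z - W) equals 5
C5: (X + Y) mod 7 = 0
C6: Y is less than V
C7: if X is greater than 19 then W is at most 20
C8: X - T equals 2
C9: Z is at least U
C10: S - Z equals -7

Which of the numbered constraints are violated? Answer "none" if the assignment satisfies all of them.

The assignment fails constraint 8.

C1: X - S = 21 - 16 = 5  holds
C2: S + U + X = 16 + 8 + 21 = 45  holds
C3: Y=14, V=18, Z=23; 1 of them equals 23  holds
C4: abs(23 - 18) = 5  holds
C5: X + Y = 35; 35 mod 7 = 0  holds
C6: Y = 14, V = 18; 14 < 18  holds
C7: X = 21 > 19, so we need W ≤ 20; W = 18 ≤ 20  holds
C8: X - T = 21 - 21 = 0, not 2  fails
C9: Z = 23, U = 8; 23 ≥ 8  holds
C10: S - Z = 16 - 23 = -7  holds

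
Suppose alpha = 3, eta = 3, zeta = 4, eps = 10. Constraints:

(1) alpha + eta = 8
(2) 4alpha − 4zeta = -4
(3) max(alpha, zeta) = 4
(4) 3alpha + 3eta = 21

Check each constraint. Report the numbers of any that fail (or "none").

No — constraints 1, 4 are not satisfied.

(1) alpha + eta = 3 + 3 = 6, not 8  fails
(2) 4alpha − 4zeta = 4(3) − 4(4) = -4  holds
(3) max(3, 4) = 4  holds
(4) 3alpha + 3eta = 3(3) + 3(3) = 18, not 21  fails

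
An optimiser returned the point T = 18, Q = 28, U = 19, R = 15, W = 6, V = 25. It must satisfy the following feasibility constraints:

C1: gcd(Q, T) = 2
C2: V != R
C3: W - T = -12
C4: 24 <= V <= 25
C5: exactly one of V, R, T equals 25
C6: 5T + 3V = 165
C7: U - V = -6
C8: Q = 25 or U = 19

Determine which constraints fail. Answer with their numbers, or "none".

The assignment satisfies every constraint.

C1: gcd(28, 18) = 2  ✓
C2: V = 25, R = 15; distinct  ✓
C3: W - T = 6 - 18 = -12  ✓
C4: V = 25 lies in [24, 25]  ✓
C5: V=25, R=15, T=18; 1 of them equals 25  ✓
C6: 5T + 3V = 5(18) + 3(25) = 165  ✓
C7: U - V = 19 - 25 = -6  ✓
C8: Q = 28 ≠ 25, but U = 19 = 19 (second disjunct)  ✓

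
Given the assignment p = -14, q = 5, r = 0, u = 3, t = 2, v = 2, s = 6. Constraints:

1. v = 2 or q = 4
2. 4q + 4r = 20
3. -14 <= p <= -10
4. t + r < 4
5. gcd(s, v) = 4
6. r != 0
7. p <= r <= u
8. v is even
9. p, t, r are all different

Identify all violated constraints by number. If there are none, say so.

1. v = 2 = 2 (first disjunct)  ✓
2. 4q + 4r = 4(5) + 4(0) = 20  ✓
3. p = -14 lies in [-14, -10]  ✓
4. t + r = 2 + 0 = 2; 2 < 4  ✓
5. gcd(6, 2) = 2, not 4  ✗
6. r = 0, but 0 is required to differ  ✗
7. values -14 <= 0 <= 3  ✓
8. v = 2 is even  ✓
9. values -14, 2, 0 are pairwise distinct  ✓

The assignment fails constraints 5, 6.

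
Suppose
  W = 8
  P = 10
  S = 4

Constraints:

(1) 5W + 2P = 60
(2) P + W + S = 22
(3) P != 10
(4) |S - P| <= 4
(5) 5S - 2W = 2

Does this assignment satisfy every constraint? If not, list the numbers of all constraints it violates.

(1) 5W + 2P = 5(8) + 2(10) = 60  ✓
(2) P + W + S = 10 + 8 + 4 = 22  ✓
(3) P = 10, but 10 is required to differ  ✗
(4) |4 - 10| = 6; 6 > 4, exceeds bound 4  ✗
(5) 5S - 2W = 5(4) - 2(8) = 4, not 2  ✗

The assignment fails constraints 3, 4, 5.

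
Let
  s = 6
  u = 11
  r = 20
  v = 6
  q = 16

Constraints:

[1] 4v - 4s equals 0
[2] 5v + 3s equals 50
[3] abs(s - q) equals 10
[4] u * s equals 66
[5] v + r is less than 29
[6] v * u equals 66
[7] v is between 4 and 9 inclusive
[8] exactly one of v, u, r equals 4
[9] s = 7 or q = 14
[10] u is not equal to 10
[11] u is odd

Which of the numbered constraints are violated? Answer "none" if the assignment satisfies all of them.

[1] 4v - 4s = 4(6) - 4(6) = 0 — holds.
[2] 5v + 3s = 5(6) + 3(6) = 48, not 50 — does not hold.
[3] abs(6 - 16) = 10 — holds.
[4] u * s = 11 * 6 = 66 — holds.
[5] v + r = 6 + 20 = 26; 26 < 29 — holds.
[6] v * u = 6 * 11 = 66 — holds.
[7] v = 6 lies in [4, 9] — holds.
[8] v=6, u=11, r=20; 0 of them equal 4, not exactly one — does not hold.
[9] s = 6 ≠ 7 and q = 16 ≠ 14; both disjuncts false — does not hold.
[10] u = 11, and 11 ≠ 10 — holds.
[11] u = 11 is odd — holds.

Constraints 2, 8, 9 do not hold.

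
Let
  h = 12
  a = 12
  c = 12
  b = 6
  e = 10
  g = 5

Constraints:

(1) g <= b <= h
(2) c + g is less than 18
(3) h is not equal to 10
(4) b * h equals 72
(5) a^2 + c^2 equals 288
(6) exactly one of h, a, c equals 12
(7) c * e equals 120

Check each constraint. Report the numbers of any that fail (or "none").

(1) values 5 <= 6 <= 12  holds
(2) c + g = 12 + 5 = 17; 17 < 18  holds
(3) h = 12, and 12 ≠ 10  holds
(4) b * h = 6 * 12 = 72  holds
(5) a^2 + c^2 = 12^2 + 12^2 = 144 + 144 = 288  holds
(6) h=12, a=12, c=12; 3 of them equal 12, not exactly one  fails
(7) c * e = 12 * 10 = 120  holds

No — constraint 6 is not satisfied.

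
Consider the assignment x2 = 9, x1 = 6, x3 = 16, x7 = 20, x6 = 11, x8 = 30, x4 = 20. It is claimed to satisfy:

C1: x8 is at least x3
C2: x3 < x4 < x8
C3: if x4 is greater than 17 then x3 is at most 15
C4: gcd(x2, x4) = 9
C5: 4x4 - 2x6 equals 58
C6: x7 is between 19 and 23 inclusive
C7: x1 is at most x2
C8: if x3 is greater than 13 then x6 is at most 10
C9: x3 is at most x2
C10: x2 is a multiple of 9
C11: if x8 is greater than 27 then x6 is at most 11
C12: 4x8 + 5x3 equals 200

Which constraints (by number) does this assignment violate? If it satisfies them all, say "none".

C1: x8 = 30, x3 = 16; 30 ≥ 16 — holds.
C2: values 16 < 20 < 30 — holds.
C3: x4 = 20 > 17, so we need x3 ≤ 15; but x3 = 16 > 15 — does not hold.
C4: gcd(9, 20) = 1, not 9 — does not hold.
C5: 4x4 - 2x6 = 4(20) - 2(11) = 58 — holds.
C6: x7 = 20 lies in [19, 23] — holds.
C7: x1 = 6, x2 = 9; 6 ≤ 9 — holds.
C8: x3 = 16 > 13, so we need x6 ≤ 10; but x6 = 11 > 10 — does not hold.
C9: x3 = 16, x2 = 9; 16 > 9 (want ≤) — does not hold.
C10: 9 / 9 = 1, so 9 divides 9 — holds.
C11: x8 = 30 > 27, so we need x6 ≤ 11; x6 = 11 ≤ 11 — holds.
C12: 4x8 + 5x3 = 4(30) + 5(16) = 200 — holds.

The assignment fails constraints 3, 4, 8, and 9.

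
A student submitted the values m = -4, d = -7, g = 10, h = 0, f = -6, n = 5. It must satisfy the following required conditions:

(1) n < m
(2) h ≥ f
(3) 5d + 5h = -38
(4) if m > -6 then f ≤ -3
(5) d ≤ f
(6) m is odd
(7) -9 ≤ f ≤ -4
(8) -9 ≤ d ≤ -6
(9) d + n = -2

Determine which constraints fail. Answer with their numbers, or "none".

Constraints 1, 3, 6 do not hold.

(1) n = 5, m = -4; 5 ≥ -4 (want <) — fails.
(2) h = 0, f = -6; 0 ≥ -6 — holds.
(3) 5d + 5h = 5(-7) + 5(0) = -35, not -38 — fails.
(4) m = -4 > -6, so we need f ≤ -3; f = -6 ≤ -3 — holds.
(5) d = -7, f = -6; -7 ≤ -6 — holds.
(6) m = -4 is even — fails.
(7) f = -6 lies in [-9, -4] — holds.
(8) d = -7 lies in [-9, -6] — holds.
(9) d + n = -7 + 5 = -2 — holds.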